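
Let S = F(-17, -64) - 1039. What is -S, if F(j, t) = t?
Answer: 1103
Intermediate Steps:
S = -1103 (S = -64 - 1039 = -1103)
-S = -1*(-1103) = 1103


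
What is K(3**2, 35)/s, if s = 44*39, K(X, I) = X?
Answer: 3/572 ≈ 0.0052448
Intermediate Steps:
s = 1716
K(3**2, 35)/s = 3**2/1716 = 9*(1/1716) = 3/572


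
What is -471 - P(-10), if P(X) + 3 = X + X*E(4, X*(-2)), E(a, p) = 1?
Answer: -448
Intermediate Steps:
P(X) = -3 + 2*X (P(X) = -3 + (X + X*1) = -3 + (X + X) = -3 + 2*X)
-471 - P(-10) = -471 - (-3 + 2*(-10)) = -471 - (-3 - 20) = -471 - 1*(-23) = -471 + 23 = -448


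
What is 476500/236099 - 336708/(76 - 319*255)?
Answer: 118221100592/19187529631 ≈ 6.1614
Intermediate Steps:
476500/236099 - 336708/(76 - 319*255) = 476500*(1/236099) - 336708/(76 - 81345) = 476500/236099 - 336708/(-81269) = 476500/236099 - 336708*(-1/81269) = 476500/236099 + 336708/81269 = 118221100592/19187529631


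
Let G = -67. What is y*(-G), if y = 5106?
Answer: 342102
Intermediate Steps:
y*(-G) = 5106*(-1*(-67)) = 5106*67 = 342102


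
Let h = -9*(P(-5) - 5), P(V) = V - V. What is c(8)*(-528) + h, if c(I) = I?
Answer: -4179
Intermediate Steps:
P(V) = 0
h = 45 (h = -9*(0 - 5) = -9*(-5) = 45)
c(8)*(-528) + h = 8*(-528) + 45 = -4224 + 45 = -4179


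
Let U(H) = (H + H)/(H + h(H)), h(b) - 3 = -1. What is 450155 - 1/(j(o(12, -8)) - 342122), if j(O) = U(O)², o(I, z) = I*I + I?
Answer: 961152529361471/2135159066 ≈ 4.5016e+5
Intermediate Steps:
h(b) = 2 (h(b) = 3 - 1 = 2)
o(I, z) = I + I² (o(I, z) = I² + I = I + I²)
U(H) = 2*H/(2 + H) (U(H) = (H + H)/(H + 2) = (2*H)/(2 + H) = 2*H/(2 + H))
j(O) = 4*O²/(2 + O)² (j(O) = (2*O/(2 + O))² = 4*O²/(2 + O)²)
450155 - 1/(j(o(12, -8)) - 342122) = 450155 - 1/(4*(12*(1 + 12))²/(2 + 12*(1 + 12))² - 342122) = 450155 - 1/(4*(12*13)²/(2 + 12*13)² - 342122) = 450155 - 1/(4*156²/(2 + 156)² - 342122) = 450155 - 1/(4*24336/158² - 342122) = 450155 - 1/(4*24336*(1/24964) - 342122) = 450155 - 1/(24336/6241 - 342122) = 450155 - 1/(-2135159066/6241) = 450155 - 1*(-6241/2135159066) = 450155 + 6241/2135159066 = 961152529361471/2135159066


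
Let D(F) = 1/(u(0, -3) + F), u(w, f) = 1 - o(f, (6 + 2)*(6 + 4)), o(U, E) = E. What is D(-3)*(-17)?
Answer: 17/82 ≈ 0.20732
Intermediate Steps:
u(w, f) = -79 (u(w, f) = 1 - (6 + 2)*(6 + 4) = 1 - 8*10 = 1 - 1*80 = 1 - 80 = -79)
D(F) = 1/(-79 + F)
D(-3)*(-17) = -17/(-79 - 3) = -17/(-82) = -1/82*(-17) = 17/82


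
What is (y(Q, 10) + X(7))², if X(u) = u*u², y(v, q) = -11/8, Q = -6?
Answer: 7469289/64 ≈ 1.1671e+5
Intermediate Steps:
y(v, q) = -11/8 (y(v, q) = -11*⅛ = -11/8)
X(u) = u³
(y(Q, 10) + X(7))² = (-11/8 + 7³)² = (-11/8 + 343)² = (2733/8)² = 7469289/64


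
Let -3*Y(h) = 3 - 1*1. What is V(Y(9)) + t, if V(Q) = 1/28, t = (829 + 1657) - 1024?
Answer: 40937/28 ≈ 1462.0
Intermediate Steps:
t = 1462 (t = 2486 - 1024 = 1462)
Y(h) = -2/3 (Y(h) = -(3 - 1*1)/3 = -(3 - 1)/3 = -1/3*2 = -2/3)
V(Q) = 1/28
V(Y(9)) + t = 1/28 + 1462 = 40937/28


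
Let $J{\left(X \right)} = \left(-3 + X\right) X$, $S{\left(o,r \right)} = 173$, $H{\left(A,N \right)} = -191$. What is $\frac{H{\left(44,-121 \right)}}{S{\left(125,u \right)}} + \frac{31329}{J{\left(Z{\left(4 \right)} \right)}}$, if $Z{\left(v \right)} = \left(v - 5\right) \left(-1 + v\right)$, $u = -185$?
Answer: $\frac{601831}{346} \approx 1739.4$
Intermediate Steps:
$Z{\left(v \right)} = \left(-1 + v\right) \left(-5 + v\right)$ ($Z{\left(v \right)} = \left(-5 + v\right) \left(-1 + v\right) = \left(-1 + v\right) \left(-5 + v\right)$)
$J{\left(X \right)} = X \left(-3 + X\right)$
$\frac{H{\left(44,-121 \right)}}{S{\left(125,u \right)}} + \frac{31329}{J{\left(Z{\left(4 \right)} \right)}} = - \frac{191}{173} + \frac{31329}{\left(5 + 4^{2} - 24\right) \left(-3 + \left(5 + 4^{2} - 24\right)\right)} = \left(-191\right) \frac{1}{173} + \frac{31329}{\left(5 + 16 - 24\right) \left(-3 + \left(5 + 16 - 24\right)\right)} = - \frac{191}{173} + \frac{31329}{\left(-3\right) \left(-3 - 3\right)} = - \frac{191}{173} + \frac{31329}{\left(-3\right) \left(-6\right)} = - \frac{191}{173} + \frac{31329}{18} = - \frac{191}{173} + 31329 \cdot \frac{1}{18} = - \frac{191}{173} + \frac{3481}{2} = \frac{601831}{346}$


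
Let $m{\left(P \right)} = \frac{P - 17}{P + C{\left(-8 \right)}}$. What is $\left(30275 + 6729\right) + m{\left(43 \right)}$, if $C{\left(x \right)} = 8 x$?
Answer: $\frac{777058}{21} \approx 37003.0$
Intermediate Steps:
$m{\left(P \right)} = \frac{-17 + P}{-64 + P}$ ($m{\left(P \right)} = \frac{P - 17}{P + 8 \left(-8\right)} = \frac{-17 + P}{P - 64} = \frac{-17 + P}{-64 + P}$)
$\left(30275 + 6729\right) + m{\left(43 \right)} = \left(30275 + 6729\right) + \frac{-17 + 43}{-64 + 43} = 37004 + \frac{1}{-21} \cdot 26 = 37004 - \frac{26}{21} = \frac{777058}{21}$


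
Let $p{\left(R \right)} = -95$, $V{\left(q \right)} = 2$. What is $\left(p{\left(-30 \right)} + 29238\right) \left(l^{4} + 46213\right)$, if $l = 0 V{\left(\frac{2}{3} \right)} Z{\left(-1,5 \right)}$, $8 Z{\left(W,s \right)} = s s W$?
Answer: $1346785459$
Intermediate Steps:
$Z{\left(W,s \right)} = \frac{W s^{2}}{8}$ ($Z{\left(W,s \right)} = \frac{s s W}{8} = \frac{s^{2} W}{8} = \frac{W s^{2}}{8}$)
$l = 0$ ($l = 0 \cdot 2 \cdot \frac{1}{8} \left(-1\right) 5^{2} = 0 \cdot \frac{1}{8} \left(-1\right) 25 = 0 \left(- \frac{25}{8}\right) = 0$)
$\left(p{\left(-30 \right)} + 29238\right) \left(l^{4} + 46213\right) = \left(-95 + 29238\right) \left(0^{4} + 46213\right) = 29143 \left(0 + 46213\right) = 29143 \cdot 46213 = 1346785459$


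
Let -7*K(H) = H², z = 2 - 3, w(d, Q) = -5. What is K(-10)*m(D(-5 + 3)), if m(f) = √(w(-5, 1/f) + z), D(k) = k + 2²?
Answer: -100*I*√6/7 ≈ -34.993*I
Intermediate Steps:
z = -1
D(k) = 4 + k (D(k) = k + 4 = 4 + k)
K(H) = -H²/7
m(f) = I*√6 (m(f) = √(-5 - 1) = √(-6) = I*√6)
K(-10)*m(D(-5 + 3)) = (-⅐*(-10)²)*(I*√6) = (-⅐*100)*(I*√6) = -100*I*√6/7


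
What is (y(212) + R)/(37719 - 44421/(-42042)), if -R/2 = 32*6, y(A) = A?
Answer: -185416/40662221 ≈ -0.0045599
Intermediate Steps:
R = -384 (R = -64*6 = -2*192 = -384)
(y(212) + R)/(37719 - 44421/(-42042)) = (212 - 384)/(37719 - 44421/(-42042)) = -172/(37719 - 44421*(-1/42042)) = -172/(37719 + 1139/1078) = -172/40662221/1078 = -172*1078/40662221 = -185416/40662221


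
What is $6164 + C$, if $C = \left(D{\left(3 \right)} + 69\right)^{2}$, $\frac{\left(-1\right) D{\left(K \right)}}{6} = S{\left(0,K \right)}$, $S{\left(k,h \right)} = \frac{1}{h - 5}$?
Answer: $11348$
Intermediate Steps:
$S{\left(k,h \right)} = \frac{1}{-5 + h}$
$D{\left(K \right)} = - \frac{6}{-5 + K}$
$C = 5184$ ($C = \left(- \frac{6}{-5 + 3} + 69\right)^{2} = \left(- \frac{6}{-2} + 69\right)^{2} = \left(\left(-6\right) \left(- \frac{1}{2}\right) + 69\right)^{2} = \left(3 + 69\right)^{2} = 72^{2} = 5184$)
$6164 + C = 6164 + 5184 = 11348$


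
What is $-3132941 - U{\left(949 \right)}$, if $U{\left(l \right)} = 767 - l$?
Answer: $-3132759$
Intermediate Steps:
$-3132941 - U{\left(949 \right)} = -3132941 - \left(767 - 949\right) = -3132941 - -182 = -3132941 + 182 = -3132759$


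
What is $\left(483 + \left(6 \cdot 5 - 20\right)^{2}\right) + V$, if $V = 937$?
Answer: $1520$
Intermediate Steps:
$\left(483 + \left(6 \cdot 5 - 20\right)^{2}\right) + V = \left(483 + \left(6 \cdot 5 - 20\right)^{2}\right) + 937 = \left(483 + \left(30 - 20\right)^{2}\right) + 937 = \left(483 + 10^{2}\right) + 937 = \left(483 + 100\right) + 937 = 583 + 937 = 1520$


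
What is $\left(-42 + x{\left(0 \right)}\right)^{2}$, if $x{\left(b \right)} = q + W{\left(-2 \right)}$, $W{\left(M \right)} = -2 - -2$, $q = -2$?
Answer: $1936$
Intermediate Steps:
$W{\left(M \right)} = 0$ ($W{\left(M \right)} = -2 + 2 = 0$)
$x{\left(b \right)} = -2$ ($x{\left(b \right)} = -2 + 0 = -2$)
$\left(-42 + x{\left(0 \right)}\right)^{2} = \left(-42 - 2\right)^{2} = \left(-44\right)^{2} = 1936$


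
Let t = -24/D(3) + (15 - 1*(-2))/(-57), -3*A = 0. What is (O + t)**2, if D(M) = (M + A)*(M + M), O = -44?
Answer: 751689/361 ≈ 2082.2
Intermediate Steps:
A = 0 (A = -1/3*0 = 0)
D(M) = 2*M**2 (D(M) = (M + 0)*(M + M) = M*(2*M) = 2*M**2)
t = -31/19 (t = -24/(2*3**2) + (15 - 1*(-2))/(-57) = -24/(2*9) + (15 + 2)*(-1/57) = -24/18 + 17*(-1/57) = -24*1/18 - 17/57 = -4/3 - 17/57 = -31/19 ≈ -1.6316)
(O + t)**2 = (-44 - 31/19)**2 = (-867/19)**2 = 751689/361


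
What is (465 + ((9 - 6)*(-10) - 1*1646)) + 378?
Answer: -833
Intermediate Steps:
(465 + ((9 - 6)*(-10) - 1*1646)) + 378 = (465 + (3*(-10) - 1646)) + 378 = (465 + (-30 - 1646)) + 378 = (465 - 1676) + 378 = -1211 + 378 = -833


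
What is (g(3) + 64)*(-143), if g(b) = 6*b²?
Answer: -16874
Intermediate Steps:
(g(3) + 64)*(-143) = (6*3² + 64)*(-143) = (6*9 + 64)*(-143) = (54 + 64)*(-143) = 118*(-143) = -16874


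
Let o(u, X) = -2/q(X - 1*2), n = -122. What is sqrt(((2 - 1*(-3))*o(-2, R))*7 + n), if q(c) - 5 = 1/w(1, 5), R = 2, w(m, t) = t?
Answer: I*sqrt(22893)/13 ≈ 11.639*I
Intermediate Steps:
q(c) = 26/5 (q(c) = 5 + 1/5 = 26/5)
o(u, X) = -5/13 (o(u, X) = -2/26/5 = -2*5/26 = -5/13)
sqrt(((2 - 1*(-3))*o(-2, R))*7 + n) = sqrt(((2 - 1*(-3))*(-5/13))*7 - 122) = sqrt(((2 + 3)*(-5/13))*7 - 122) = sqrt((5*(-5/13))*7 - 122) = sqrt(-25/13*7 - 122) = sqrt(-175/13 - 122) = sqrt(-1761/13) = I*sqrt(22893)/13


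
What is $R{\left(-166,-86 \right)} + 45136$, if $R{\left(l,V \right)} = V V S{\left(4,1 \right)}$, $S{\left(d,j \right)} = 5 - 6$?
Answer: $37740$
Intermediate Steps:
$S{\left(d,j \right)} = -1$ ($S{\left(d,j \right)} = 5 - 6 = -1$)
$R{\left(l,V \right)} = - V^{2}$ ($R{\left(l,V \right)} = V V \left(-1\right) = V^{2} \left(-1\right) = - V^{2}$)
$R{\left(-166,-86 \right)} + 45136 = - \left(-86\right)^{2} + 45136 = \left(-1\right) 7396 + 45136 = -7396 + 45136 = 37740$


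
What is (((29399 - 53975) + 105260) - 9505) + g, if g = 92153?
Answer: 163332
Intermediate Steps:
(((29399 - 53975) + 105260) - 9505) + g = (((29399 - 53975) + 105260) - 9505) + 92153 = ((-24576 + 105260) - 9505) + 92153 = (80684 - 9505) + 92153 = 71179 + 92153 = 163332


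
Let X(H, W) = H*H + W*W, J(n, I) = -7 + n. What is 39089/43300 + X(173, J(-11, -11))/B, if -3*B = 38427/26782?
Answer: -35082711440799/554629700 ≈ -63254.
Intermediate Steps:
X(H, W) = H² + W²
B = -12809/26782 ≈ -0.47827
39089/43300 + X(173, J(-11, -11))/B = 39089/43300 + (173² + (-7 - 11)²)/(-12809/26782) = 39089*(1/43300) + (29929 + (-18)²)*(-26782/12809) = 39089/43300 + (29929 + 324)*(-26782/12809) = 39089/43300 + 30253*(-26782/12809) = 39089/43300 - 810235846/12809 = -35082711440799/554629700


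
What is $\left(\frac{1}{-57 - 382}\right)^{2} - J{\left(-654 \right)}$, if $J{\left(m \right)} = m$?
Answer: $\frac{126039535}{192721} \approx 654.0$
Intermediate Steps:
$\left(\frac{1}{-57 - 382}\right)^{2} - J{\left(-654 \right)} = \left(\frac{1}{-57 - 382}\right)^{2} - -654 = \left(\frac{1}{-57 - 382}\right)^{2} + 654 = \left(\frac{1}{-439}\right)^{2} + 654 = \left(- \frac{1}{439}\right)^{2} + 654 = \frac{1}{192721} + 654 = \frac{126039535}{192721}$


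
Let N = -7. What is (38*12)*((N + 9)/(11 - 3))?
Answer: 114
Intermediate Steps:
(38*12)*((N + 9)/(11 - 3)) = (38*12)*((-7 + 9)/(11 - 3)) = 456*(2/8) = 456*(2*(⅛)) = 456*(¼) = 114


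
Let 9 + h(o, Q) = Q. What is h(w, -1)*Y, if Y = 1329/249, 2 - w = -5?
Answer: -4430/83 ≈ -53.373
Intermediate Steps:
w = 7 (w = 2 - 1*(-5) = 2 + 5 = 7)
h(o, Q) = -9 + Q
Y = 443/83 (Y = 1329*(1/249) = 443/83 ≈ 5.3373)
h(w, -1)*Y = (-9 - 1)*(443/83) = -10*443/83 = -4430/83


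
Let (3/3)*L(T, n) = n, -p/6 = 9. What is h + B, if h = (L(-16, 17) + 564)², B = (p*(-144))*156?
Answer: 1550617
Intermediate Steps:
p = -54 (p = -6*9 = -54)
L(T, n) = n
B = 1213056 (B = -54*(-144)*156 = 7776*156 = 1213056)
h = 337561 (h = (17 + 564)² = 581² = 337561)
h + B = 337561 + 1213056 = 1550617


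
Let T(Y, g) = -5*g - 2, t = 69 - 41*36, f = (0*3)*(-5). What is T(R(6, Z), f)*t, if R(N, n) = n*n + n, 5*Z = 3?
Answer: 2814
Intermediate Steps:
Z = 3/5 (Z = (1/5)*3 = 3/5 ≈ 0.60000)
R(N, n) = n + n**2 (R(N, n) = n**2 + n = n + n**2)
f = 0 (f = 0*(-5) = 0)
t = -1407 (t = 69 - 1476 = -1407)
T(Y, g) = -2 - 5*g
T(R(6, Z), f)*t = (-2 - 5*0)*(-1407) = (-2 + 0)*(-1407) = -2*(-1407) = 2814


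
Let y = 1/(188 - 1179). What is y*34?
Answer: -34/991 ≈ -0.034309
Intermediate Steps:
y = -1/991 (y = 1/(-991) = -1/991 ≈ -0.0010091)
y*34 = -1/991*34 = -34/991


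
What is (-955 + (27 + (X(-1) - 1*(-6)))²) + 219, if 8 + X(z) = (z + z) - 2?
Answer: -295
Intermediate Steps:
X(z) = -10 + 2*z (X(z) = -8 + ((z + z) - 2) = -8 + (2*z - 2) = -8 + (-2 + 2*z) = -10 + 2*z)
(-955 + (27 + (X(-1) - 1*(-6)))²) + 219 = (-955 + (27 + ((-10 + 2*(-1)) - 1*(-6)))²) + 219 = (-955 + (27 + ((-10 - 2) + 6))²) + 219 = (-955 + (27 + (-12 + 6))²) + 219 = (-955 + (27 - 6)²) + 219 = (-955 + 21²) + 219 = (-955 + 441) + 219 = -514 + 219 = -295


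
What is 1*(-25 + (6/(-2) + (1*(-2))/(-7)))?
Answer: -194/7 ≈ -27.714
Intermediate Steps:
1*(-25 + (6/(-2) + (1*(-2))/(-7))) = 1*(-25 + (6*(-1/2) - 2*(-1/7))) = 1*(-25 + (-3 + 2/7)) = 1*(-25 - 19/7) = 1*(-194/7) = -194/7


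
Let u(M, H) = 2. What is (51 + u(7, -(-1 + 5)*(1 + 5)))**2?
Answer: 2809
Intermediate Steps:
(51 + u(7, -(-1 + 5)*(1 + 5)))**2 = (51 + 2)**2 = 53**2 = 2809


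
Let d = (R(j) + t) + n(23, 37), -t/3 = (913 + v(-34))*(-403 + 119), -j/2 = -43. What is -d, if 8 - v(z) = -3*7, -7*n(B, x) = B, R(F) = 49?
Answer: -5618408/7 ≈ -8.0263e+5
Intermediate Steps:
j = 86 (j = -2*(-43) = 86)
n(B, x) = -B/7
v(z) = 29 (v(z) = 8 - (-3)*7 = 8 - 1*(-21) = 8 + 21 = 29)
t = 802584 (t = -3*(913 + 29)*(-403 + 119) = -2826*(-284) = -3*(-267528) = 802584)
d = 5618408/7 (d = (49 + 802584) - 1/7*23 = 802633 - 23/7 = 5618408/7 ≈ 8.0263e+5)
-d = -1*5618408/7 = -5618408/7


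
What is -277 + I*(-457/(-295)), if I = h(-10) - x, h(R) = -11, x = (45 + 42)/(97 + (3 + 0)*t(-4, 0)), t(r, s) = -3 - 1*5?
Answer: -1274385/4307 ≈ -295.89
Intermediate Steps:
t(r, s) = -8 (t(r, s) = -3 - 5 = -8)
x = 87/73 (x = (45 + 42)/(97 + (3 + 0)*(-8)) = 87/(97 + 3*(-8)) = 87/(97 - 24) = 87/73 ≈ 1.1918)
I = -890/73 (I = -11 - 1*87/73 = -11 - 87/73 = -890/73 ≈ -12.192)
-277 + I*(-457/(-295)) = -277 - (-406730)/(73*(-295)) = -277 - (-406730)*(-1)/(73*295) = -277 - 890/73*457/295 = -277 - 81346/4307 = -1274385/4307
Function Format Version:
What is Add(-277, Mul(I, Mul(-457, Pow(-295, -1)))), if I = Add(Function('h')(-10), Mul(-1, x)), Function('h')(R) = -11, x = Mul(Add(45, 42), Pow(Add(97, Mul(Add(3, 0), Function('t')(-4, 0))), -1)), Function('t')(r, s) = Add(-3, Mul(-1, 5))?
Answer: Rational(-1274385, 4307) ≈ -295.89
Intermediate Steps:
Function('t')(r, s) = -8 (Function('t')(r, s) = Add(-3, -5) = -8)
x = Rational(87, 73) (x = Mul(Add(45, 42), Pow(Add(97, Mul(Add(3, 0), -8)), -1)) = Mul(87, Pow(Add(97, Mul(3, -8)), -1)) = Mul(87, Pow(Add(97, -24), -1)) = Mul(87, Pow(73, -1)) = Mul(87, Rational(1, 73)) = Rational(87, 73) ≈ 1.1918)
I = Rational(-890, 73) (I = Add(-11, Mul(-1, Rational(87, 73))) = Add(-11, Rational(-87, 73)) = Rational(-890, 73) ≈ -12.192)
Add(-277, Mul(I, Mul(-457, Pow(-295, -1)))) = Add(-277, Mul(Rational(-890, 73), Mul(-457, Pow(-295, -1)))) = Add(-277, Mul(Rational(-890, 73), Mul(-457, Rational(-1, 295)))) = Add(-277, Mul(Rational(-890, 73), Rational(457, 295))) = Add(-277, Rational(-81346, 4307)) = Rational(-1274385, 4307)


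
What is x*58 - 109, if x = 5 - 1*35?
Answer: -1849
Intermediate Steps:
x = -30 (x = 5 - 35 = -30)
x*58 - 109 = -30*58 - 109 = -1740 - 109 = -1849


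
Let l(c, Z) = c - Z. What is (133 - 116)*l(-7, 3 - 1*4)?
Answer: -102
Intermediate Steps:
(133 - 116)*l(-7, 3 - 1*4) = (133 - 116)*(-7 - (3 - 1*4)) = 17*(-7 - (3 - 4)) = 17*(-7 - 1*(-1)) = 17*(-7 + 1) = 17*(-6) = -102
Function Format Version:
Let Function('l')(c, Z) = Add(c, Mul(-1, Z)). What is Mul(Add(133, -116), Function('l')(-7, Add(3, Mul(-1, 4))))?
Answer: -102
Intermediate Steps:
Mul(Add(133, -116), Function('l')(-7, Add(3, Mul(-1, 4)))) = Mul(Add(133, -116), Add(-7, Mul(-1, Add(3, Mul(-1, 4))))) = Mul(17, Add(-7, Mul(-1, Add(3, -4)))) = Mul(17, Add(-7, Mul(-1, -1))) = Mul(17, Add(-7, 1)) = Mul(17, -6) = -102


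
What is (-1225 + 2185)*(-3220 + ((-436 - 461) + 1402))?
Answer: -2606400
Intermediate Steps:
(-1225 + 2185)*(-3220 + ((-436 - 461) + 1402)) = 960*(-3220 + (-897 + 1402)) = 960*(-3220 + 505) = 960*(-2715) = -2606400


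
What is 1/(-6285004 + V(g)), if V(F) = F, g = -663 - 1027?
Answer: -1/6286694 ≈ -1.5907e-7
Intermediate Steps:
g = -1690
1/(-6285004 + V(g)) = 1/(-6285004 - 1690) = 1/(-6286694) = -1/6286694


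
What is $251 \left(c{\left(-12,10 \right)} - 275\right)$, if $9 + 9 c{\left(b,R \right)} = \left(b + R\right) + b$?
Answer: $- \frac{626998}{9} \approx -69667.0$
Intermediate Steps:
$c{\left(b,R \right)} = -1 + \frac{R}{9} + \frac{2 b}{9}$ ($c{\left(b,R \right)} = -1 + \frac{\left(b + R\right) + b}{9} = -1 + \frac{\left(R + b\right) + b}{9} = -1 + \frac{R + 2 b}{9} = -1 + \left(\frac{R}{9} + \frac{2 b}{9}\right) = -1 + \frac{R}{9} + \frac{2 b}{9}$)
$251 \left(c{\left(-12,10 \right)} - 275\right) = 251 \left(\left(-1 + \frac{1}{9} \cdot 10 + \frac{2}{9} \left(-12\right)\right) - 275\right) = 251 \left(\left(-1 + \frac{10}{9} - \frac{8}{3}\right) - 275\right) = 251 \left(- \frac{23}{9} - 275\right) = 251 \left(- \frac{2498}{9}\right) = - \frac{626998}{9}$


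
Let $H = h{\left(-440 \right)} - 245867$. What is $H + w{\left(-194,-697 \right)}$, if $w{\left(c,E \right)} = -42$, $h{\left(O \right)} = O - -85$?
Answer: $-246264$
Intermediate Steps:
$h{\left(O \right)} = 85 + O$ ($h{\left(O \right)} = O + 85 = 85 + O$)
$H = -246222$ ($H = \left(85 - 440\right) - 245867 = -355 - 245867 = -246222$)
$H + w{\left(-194,-697 \right)} = -246222 - 42 = -246264$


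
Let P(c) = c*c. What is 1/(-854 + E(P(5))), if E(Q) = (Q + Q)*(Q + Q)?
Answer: 1/1646 ≈ 0.00060753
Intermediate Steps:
P(c) = c²
E(Q) = 4*Q² (E(Q) = (2*Q)*(2*Q) = 4*Q²)
1/(-854 + E(P(5))) = 1/(-854 + 4*(5²)²) = 1/(-854 + 4*25²) = 1/(-854 + 4*625) = 1/(-854 + 2500) = 1/1646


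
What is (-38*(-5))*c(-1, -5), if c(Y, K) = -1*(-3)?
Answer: 570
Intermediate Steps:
c(Y, K) = 3
(-38*(-5))*c(-1, -5) = -38*(-5)*3 = 190*3 = 570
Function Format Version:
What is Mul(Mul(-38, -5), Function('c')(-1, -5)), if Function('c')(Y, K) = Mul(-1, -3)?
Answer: 570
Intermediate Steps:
Function('c')(Y, K) = 3
Mul(Mul(-38, -5), Function('c')(-1, -5)) = Mul(Mul(-38, -5), 3) = Mul(190, 3) = 570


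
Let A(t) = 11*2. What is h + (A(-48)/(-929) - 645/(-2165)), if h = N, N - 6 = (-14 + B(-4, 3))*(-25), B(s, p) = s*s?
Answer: -17588993/402257 ≈ -43.726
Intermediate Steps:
B(s, p) = s²
A(t) = 22
N = -44 (N = 6 + (-14 + (-4)²)*(-25) = 6 + (-14 + 16)*(-25) = 6 + 2*(-25) = 6 - 50 = -44)
h = -44
h + (A(-48)/(-929) - 645/(-2165)) = -44 + (22/(-929) - 645/(-2165)) = -44 + (22*(-1/929) - 645*(-1/2165)) = -44 + (-22/929 + 129/433) = -44 + 110315/402257 = -17588993/402257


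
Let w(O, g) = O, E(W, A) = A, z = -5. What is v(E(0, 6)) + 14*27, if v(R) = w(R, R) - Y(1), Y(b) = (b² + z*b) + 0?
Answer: 388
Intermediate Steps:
Y(b) = b² - 5*b (Y(b) = (b² - 5*b) + 0 = b² - 5*b)
v(R) = 4 + R (v(R) = R - (-5 + 1) = R - (-4) = R - 1*(-4) = R + 4 = 4 + R)
v(E(0, 6)) + 14*27 = (4 + 6) + 14*27 = 10 + 378 = 388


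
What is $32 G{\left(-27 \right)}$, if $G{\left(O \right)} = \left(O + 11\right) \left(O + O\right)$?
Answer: $27648$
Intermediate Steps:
$G{\left(O \right)} = 2 O \left(11 + O\right)$ ($G{\left(O \right)} = \left(11 + O\right) 2 O = 2 O \left(11 + O\right)$)
$32 G{\left(-27 \right)} = 32 \cdot 2 \left(-27\right) \left(11 - 27\right) = 32 \cdot 2 \left(-27\right) \left(-16\right) = 32 \cdot 864 = 27648$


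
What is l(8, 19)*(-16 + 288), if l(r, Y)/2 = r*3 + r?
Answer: 17408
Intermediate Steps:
l(r, Y) = 8*r (l(r, Y) = 2*(r*3 + r) = 2*(3*r + r) = 2*(4*r) = 8*r)
l(8, 19)*(-16 + 288) = (8*8)*(-16 + 288) = 64*272 = 17408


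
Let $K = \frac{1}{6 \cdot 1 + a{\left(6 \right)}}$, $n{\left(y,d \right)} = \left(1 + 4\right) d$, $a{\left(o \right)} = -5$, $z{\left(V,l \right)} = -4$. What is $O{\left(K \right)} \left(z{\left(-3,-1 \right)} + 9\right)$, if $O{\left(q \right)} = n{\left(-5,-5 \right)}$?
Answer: $-125$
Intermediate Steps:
$n{\left(y,d \right)} = 5 d$
$K = 1$ ($K = \frac{1}{6 \cdot 1 - 5} = \frac{1}{6 - 5} = 1^{-1} = 1$)
$O{\left(q \right)} = -25$ ($O{\left(q \right)} = 5 \left(-5\right) = -25$)
$O{\left(K \right)} \left(z{\left(-3,-1 \right)} + 9\right) = - 25 \left(-4 + 9\right) = \left(-25\right) 5 = -125$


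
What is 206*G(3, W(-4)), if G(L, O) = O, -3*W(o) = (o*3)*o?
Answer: -3296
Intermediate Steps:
W(o) = -o² (W(o) = -o*3*o/3 = -3*o*o/3 = -o²)
206*G(3, W(-4)) = 206*(-1*(-4)²) = 206*(-1*16) = 206*(-16) = -3296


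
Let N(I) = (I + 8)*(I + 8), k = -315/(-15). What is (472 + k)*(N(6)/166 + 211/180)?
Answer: 17330429/14940 ≈ 1160.0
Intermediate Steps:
k = 21 (k = -315*(-1/15) = 21)
N(I) = (8 + I)² (N(I) = (8 + I)*(8 + I) = (8 + I)²)
(472 + k)*(N(6)/166 + 211/180) = (472 + 21)*((8 + 6)²/166 + 211/180) = 493*(14²*(1/166) + 211*(1/180)) = 493*(196*(1/166) + 211/180) = 493*(98/83 + 211/180) = 493*(35153/14940) = 17330429/14940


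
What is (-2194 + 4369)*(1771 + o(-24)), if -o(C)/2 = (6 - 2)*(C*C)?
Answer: -6170475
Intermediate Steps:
o(C) = -8*C**2 (o(C) = -2*(6 - 2)*C*C = -8*C**2)
(-2194 + 4369)*(1771 + o(-24)) = (-2194 + 4369)*(1771 - 8*(-24)**2) = 2175*(1771 - 8*576) = 2175*(1771 - 4608) = 2175*(-2837) = -6170475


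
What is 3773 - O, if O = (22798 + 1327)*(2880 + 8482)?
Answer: -274104477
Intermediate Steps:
O = 274108250 (O = 24125*11362 = 274108250)
3773 - O = 3773 - 1*274108250 = 3773 - 274108250 = -274104477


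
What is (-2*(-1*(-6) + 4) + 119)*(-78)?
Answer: -7722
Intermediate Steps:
(-2*(-1*(-6) + 4) + 119)*(-78) = (-2*(6 + 4) + 119)*(-78) = (-2*10 + 119)*(-78) = (-20 + 119)*(-78) = 99*(-78) = -7722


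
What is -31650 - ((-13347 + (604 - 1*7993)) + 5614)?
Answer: -16528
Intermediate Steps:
-31650 - ((-13347 + (604 - 1*7993)) + 5614) = -31650 - ((-13347 + (604 - 7993)) + 5614) = -31650 - ((-13347 - 7389) + 5614) = -31650 - (-20736 + 5614) = -31650 - 1*(-15122) = -31650 + 15122 = -16528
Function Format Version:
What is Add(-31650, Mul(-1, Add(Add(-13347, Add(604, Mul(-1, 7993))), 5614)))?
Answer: -16528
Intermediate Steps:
Add(-31650, Mul(-1, Add(Add(-13347, Add(604, Mul(-1, 7993))), 5614))) = Add(-31650, Mul(-1, Add(Add(-13347, Add(604, -7993)), 5614))) = Add(-31650, Mul(-1, Add(Add(-13347, -7389), 5614))) = Add(-31650, Mul(-1, Add(-20736, 5614))) = Add(-31650, Mul(-1, -15122)) = Add(-31650, 15122) = -16528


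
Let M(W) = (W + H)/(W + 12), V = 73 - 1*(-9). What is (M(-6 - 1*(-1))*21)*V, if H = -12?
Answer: -4182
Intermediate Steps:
V = 82 (V = 73 + 9 = 82)
M(W) = (-12 + W)/(12 + W) (M(W) = (W - 12)/(W + 12) = (-12 + W)/(12 + W))
(M(-6 - 1*(-1))*21)*V = (((-12 + (-6 - 1*(-1)))/(12 + (-6 - 1*(-1))))*21)*82 = (((-12 + (-6 + 1))/(12 + (-6 + 1)))*21)*82 = (((-12 - 5)/(12 - 5))*21)*82 = ((-17/7)*21)*82 = (((⅐)*(-17))*21)*82 = -17/7*21*82 = -51*82 = -4182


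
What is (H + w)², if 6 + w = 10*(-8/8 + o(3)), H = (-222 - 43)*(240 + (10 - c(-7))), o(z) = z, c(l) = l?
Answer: 4636384281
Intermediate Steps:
H = -68105 (H = (-222 - 43)*(240 + (10 - 1*(-7))) = -265*(240 + (10 + 7)) = -265*(240 + 17) = -265*257 = -68105)
w = 14 (w = -6 + 10*(-8/8 + 3) = -6 + 10*(-8*⅛ + 3) = -6 + 10*(-1 + 3) = -6 + 10*2 = -6 + 20 = 14)
(H + w)² = (-68105 + 14)² = (-68091)² = 4636384281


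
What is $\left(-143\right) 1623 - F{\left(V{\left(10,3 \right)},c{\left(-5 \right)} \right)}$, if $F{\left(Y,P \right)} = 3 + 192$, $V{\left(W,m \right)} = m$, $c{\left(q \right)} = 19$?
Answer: $-232284$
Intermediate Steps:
$F{\left(Y,P \right)} = 195$
$\left(-143\right) 1623 - F{\left(V{\left(10,3 \right)},c{\left(-5 \right)} \right)} = \left(-143\right) 1623 - 195 = -232089 - 195 = -232284$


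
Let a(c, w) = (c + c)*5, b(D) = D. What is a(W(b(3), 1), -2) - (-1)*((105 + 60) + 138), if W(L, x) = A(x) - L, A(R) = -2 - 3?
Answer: 223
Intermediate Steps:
A(R) = -5
W(L, x) = -5 - L
a(c, w) = 10*c (a(c, w) = (2*c)*5 = 10*c)
a(W(b(3), 1), -2) - (-1)*((105 + 60) + 138) = 10*(-5 - 1*3) - (-1)*((105 + 60) + 138) = 10*(-5 - 3) - (-1)*(165 + 138) = 10*(-8) - (-1)*303 = -80 - 1*(-303) = -80 + 303 = 223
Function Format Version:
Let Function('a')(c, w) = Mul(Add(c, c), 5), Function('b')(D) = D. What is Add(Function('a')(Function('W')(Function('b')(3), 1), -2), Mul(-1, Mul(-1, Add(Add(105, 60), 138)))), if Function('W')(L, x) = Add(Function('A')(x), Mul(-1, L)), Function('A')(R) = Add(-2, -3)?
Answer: 223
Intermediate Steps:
Function('A')(R) = -5
Function('W')(L, x) = Add(-5, Mul(-1, L))
Function('a')(c, w) = Mul(10, c) (Function('a')(c, w) = Mul(Mul(2, c), 5) = Mul(10, c))
Add(Function('a')(Function('W')(Function('b')(3), 1), -2), Mul(-1, Mul(-1, Add(Add(105, 60), 138)))) = Add(Mul(10, Add(-5, Mul(-1, 3))), Mul(-1, Mul(-1, Add(Add(105, 60), 138)))) = Add(Mul(10, Add(-5, -3)), Mul(-1, Mul(-1, Add(165, 138)))) = Add(Mul(10, -8), Mul(-1, Mul(-1, 303))) = Add(-80, Mul(-1, -303)) = Add(-80, 303) = 223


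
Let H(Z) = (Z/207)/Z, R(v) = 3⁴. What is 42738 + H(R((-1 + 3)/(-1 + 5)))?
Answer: 8846767/207 ≈ 42738.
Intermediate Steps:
R(v) = 81
H(Z) = 1/207 (H(Z) = (Z*(1/207))/Z = (Z/207)/Z = 1/207)
42738 + H(R((-1 + 3)/(-1 + 5))) = 42738 + 1/207 = 8846767/207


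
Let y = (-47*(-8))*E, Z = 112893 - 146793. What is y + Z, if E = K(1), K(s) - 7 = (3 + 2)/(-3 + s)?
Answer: -32208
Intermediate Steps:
K(s) = 7 + 5/(-3 + s) (K(s) = 7 + (3 + 2)/(-3 + s) = 7 + 5/(-3 + s))
E = 9/2 (E = (-16 + 7*1)/(-3 + 1) = (-16 + 7)/(-2) = -½*(-9) = 9/2 ≈ 4.5000)
Z = -33900
y = 1692 (y = -47*(-8)*(9/2) = 376*(9/2) = 1692)
y + Z = 1692 - 33900 = -32208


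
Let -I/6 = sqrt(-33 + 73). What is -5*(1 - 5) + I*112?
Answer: 20 - 1344*sqrt(10) ≈ -4230.1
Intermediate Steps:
I = -12*sqrt(10) (I = -6*sqrt(-33 + 73) = -12*sqrt(10) ≈ -37.947)
-5*(1 - 5) + I*112 = -5*(1 - 5) - 12*sqrt(10)*112 = -5*(-4) - 1344*sqrt(10) = 20 - 1344*sqrt(10)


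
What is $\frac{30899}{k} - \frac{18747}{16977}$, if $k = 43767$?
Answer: $- \frac{98642542}{247677453} \approx -0.39827$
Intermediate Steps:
$\frac{30899}{k} - \frac{18747}{16977} = \frac{30899}{43767} - \frac{18747}{16977} = 30899 \cdot \frac{1}{43767} - \frac{6249}{5659} = \frac{30899}{43767} - \frac{6249}{5659} = - \frac{98642542}{247677453}$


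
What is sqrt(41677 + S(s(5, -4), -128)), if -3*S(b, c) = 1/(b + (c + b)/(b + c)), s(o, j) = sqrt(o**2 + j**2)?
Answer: sqrt(375090 + 375093*sqrt(41))/(3*sqrt(1 + sqrt(41))) ≈ 204.15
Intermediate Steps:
s(o, j) = sqrt(j**2 + o**2)
S(b, c) = -1/(3*(1 + b)) (S(b, c) = -1/(3*(b + (c + b)/(b + c))) = -1/(3*(b + (b + c)/(b + c))) = -1/(3*(b + 1)) = -1/(3*(1 + b)))
sqrt(41677 + S(s(5, -4), -128)) = sqrt(41677 - 1/(3 + 3*sqrt((-4)**2 + 5**2))) = sqrt(41677 - 1/(3 + 3*sqrt(16 + 25))) = sqrt(41677 - 1/(3 + 3*sqrt(41)))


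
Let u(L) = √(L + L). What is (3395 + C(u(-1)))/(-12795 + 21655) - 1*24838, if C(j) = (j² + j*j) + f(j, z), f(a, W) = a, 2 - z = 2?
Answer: -220061289/8860 + I*√2/8860 ≈ -24838.0 + 0.00015962*I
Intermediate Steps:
u(L) = √2*√L (u(L) = √(2*L) = √2*√L)
z = 0 (z = 2 - 1*2 = 2 - 2 = 0)
C(j) = j + 2*j² (C(j) = (j² + j*j) + j = (j² + j²) + j = 2*j² + j = j + 2*j²)
(3395 + C(u(-1)))/(-12795 + 21655) - 1*24838 = (3395 + (√2*√(-1))*(1 + 2*(√2*√(-1))))/(-12795 + 21655) - 1*24838 = (3395 + (√2*I)*(1 + 2*(√2*I)))/8860 - 24838 = (3395 + (I*√2)*(1 + 2*(I*√2)))*(1/8860) - 24838 = (3395 + (I*√2)*(1 + 2*I*√2))*(1/8860) - 24838 = (3395 + I*√2*(1 + 2*I*√2))*(1/8860) - 24838 = (679/1772 + I*√2*(1 + 2*I*√2)/8860) - 24838 = -44012257/1772 + I*√2*(1 + 2*I*√2)/8860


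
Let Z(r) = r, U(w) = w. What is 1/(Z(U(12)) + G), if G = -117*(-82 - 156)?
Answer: 1/27858 ≈ 3.5896e-5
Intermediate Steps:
G = 27846 (G = -117*(-238) = 27846)
1/(Z(U(12)) + G) = 1/(12 + 27846) = 1/27858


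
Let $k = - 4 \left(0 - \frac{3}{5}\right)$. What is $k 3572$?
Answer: $\frac{42864}{5} \approx 8572.8$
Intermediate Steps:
$k = \frac{12}{5}$ ($k = - 4 \left(0 - \frac{3}{5}\right) = \left(-4\right) \left(- \frac{3}{5}\right) = \frac{12}{5} \approx 2.4$)
$k 3572 = \frac{12}{5} \cdot 3572 = \frac{42864}{5}$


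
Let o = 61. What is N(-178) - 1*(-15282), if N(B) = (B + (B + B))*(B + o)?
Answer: 77760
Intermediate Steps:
N(B) = 3*B*(61 + B) (N(B) = (B + (B + B))*(B + 61) = (B + 2*B)*(61 + B) = (3*B)*(61 + B) = 3*B*(61 + B))
N(-178) - 1*(-15282) = 3*(-178)*(61 - 178) - 1*(-15282) = 3*(-178)*(-117) + 15282 = 62478 + 15282 = 77760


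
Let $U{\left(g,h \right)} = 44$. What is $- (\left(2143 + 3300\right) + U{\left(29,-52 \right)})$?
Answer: $-5487$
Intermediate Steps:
$- (\left(2143 + 3300\right) + U{\left(29,-52 \right)}) = - (\left(2143 + 3300\right) + 44) = - (5443 + 44) = \left(-1\right) 5487 = -5487$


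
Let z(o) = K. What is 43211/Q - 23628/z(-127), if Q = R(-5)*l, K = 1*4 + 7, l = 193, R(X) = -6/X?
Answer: -2271329/1158 ≈ -1961.4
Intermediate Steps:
K = 11 (K = 4 + 7 = 11)
Q = 1158/5 (Q = -6/(-5)*193 = -6*(-⅕)*193 = (6/5)*193 = 1158/5 ≈ 231.60)
z(o) = 11
43211/Q - 23628/z(-127) = 43211/(1158/5) - 23628/11 = 43211*(5/1158) - 23628*1/11 = 216055/1158 - 2148 = -2271329/1158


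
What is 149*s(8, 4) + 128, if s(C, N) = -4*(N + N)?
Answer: -4640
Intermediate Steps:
s(C, N) = -8*N
149*s(8, 4) + 128 = 149*(-8*4) + 128 = 149*(-32) + 128 = -4768 + 128 = -4640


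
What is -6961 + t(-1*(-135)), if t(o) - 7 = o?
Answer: -6819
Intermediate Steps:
t(o) = 7 + o
-6961 + t(-1*(-135)) = -6961 + (7 - 1*(-135)) = -6961 + (7 + 135) = -6961 + 142 = -6819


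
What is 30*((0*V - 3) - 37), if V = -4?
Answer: -1200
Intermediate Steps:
30*((0*V - 3) - 37) = 30*((0*(-4) - 3) - 37) = 30*((0 - 3) - 37) = 30*(-3 - 37) = 30*(-40) = -1200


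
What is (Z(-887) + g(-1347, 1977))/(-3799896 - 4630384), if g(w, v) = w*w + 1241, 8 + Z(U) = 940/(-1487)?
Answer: -1349929357/6267913180 ≈ -0.21537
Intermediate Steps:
Z(U) = -12836/1487 (Z(U) = -8 + 940/(-1487) = -8 + 940*(-1/1487) = -8 - 940/1487 = -12836/1487)
g(w, v) = 1241 + w² (g(w, v) = w² + 1241 = 1241 + w²)
(Z(-887) + g(-1347, 1977))/(-3799896 - 4630384) = (-12836/1487 + (1241 + (-1347)²))/(-3799896 - 4630384) = (-12836/1487 + (1241 + 1814409))/(-8430280) = (-12836/1487 + 1815650)*(-1/8430280) = (2699858714/1487)*(-1/8430280) = -1349929357/6267913180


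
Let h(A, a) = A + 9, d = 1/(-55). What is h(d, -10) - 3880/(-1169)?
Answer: 790886/64295 ≈ 12.301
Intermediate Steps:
d = -1/55 ≈ -0.018182
h(A, a) = 9 + A
h(d, -10) - 3880/(-1169) = (9 - 1/55) - 3880/(-1169) = 494/55 - 3880*(-1)/1169 = 494/55 - 1*(-3880/1169) = 494/55 + 3880/1169 = 790886/64295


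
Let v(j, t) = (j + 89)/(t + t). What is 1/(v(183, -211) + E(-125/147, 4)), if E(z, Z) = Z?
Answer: 211/708 ≈ 0.29802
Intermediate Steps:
v(j, t) = (89 + j)/(2*t) (v(j, t) = (89 + j)/((2*t)) = (89 + j)*(1/(2*t)) = (89 + j)/(2*t))
1/(v(183, -211) + E(-125/147, 4)) = 1/((½)*(89 + 183)/(-211) + 4) = 1/((½)*(-1/211)*272 + 4) = 1/(-136/211 + 4) = 1/(708/211) = 211/708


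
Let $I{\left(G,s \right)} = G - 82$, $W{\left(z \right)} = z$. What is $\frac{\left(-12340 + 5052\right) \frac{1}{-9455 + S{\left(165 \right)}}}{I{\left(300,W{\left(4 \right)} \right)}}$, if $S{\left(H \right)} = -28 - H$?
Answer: $\frac{911}{262908} \approx 0.0034651$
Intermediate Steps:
$I{\left(G,s \right)} = -82 + G$
$\frac{\left(-12340 + 5052\right) \frac{1}{-9455 + S{\left(165 \right)}}}{I{\left(300,W{\left(4 \right)} \right)}} = \frac{\left(-12340 + 5052\right) \frac{1}{-9455 - 193}}{-82 + 300} = \frac{\left(-7288\right) \frac{1}{-9455 - 193}}{218} = - \frac{7288}{-9455 - 193} \cdot \frac{1}{218} = - \frac{7288}{-9648} \cdot \frac{1}{218} = \left(-7288\right) \left(- \frac{1}{9648}\right) \frac{1}{218} = \frac{911}{1206} \cdot \frac{1}{218} = \frac{911}{262908}$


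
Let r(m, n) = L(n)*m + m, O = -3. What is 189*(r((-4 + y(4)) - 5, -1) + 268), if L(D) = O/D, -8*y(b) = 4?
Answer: 43470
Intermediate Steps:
y(b) = -½ (y(b) = -⅛*4 = -½)
L(D) = -3/D
r(m, n) = m - 3*m/n (r(m, n) = (-3/n)*m + m = -3*m/n + m = m - 3*m/n)
189*(r((-4 + y(4)) - 5, -1) + 268) = 189*(((-4 - ½) - 5)*(-3 - 1)/(-1) + 268) = 189*((-9/2 - 5)*(-1)*(-4) + 268) = 189*(-19/2*(-1)*(-4) + 268) = 189*(-38 + 268) = 189*230 = 43470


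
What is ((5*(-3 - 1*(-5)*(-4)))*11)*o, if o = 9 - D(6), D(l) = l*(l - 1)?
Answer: 26565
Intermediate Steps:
D(l) = l*(-1 + l)
o = -21 (o = 9 - 6*(-1 + 6) = 9 - 6*5 = 9 - 1*30 = 9 - 30 = -21)
((5*(-3 - 1*(-5)*(-4)))*11)*o = ((5*(-3 - 1*(-5)*(-4)))*11)*(-21) = ((5*(-3 + 5*(-4)))*11)*(-21) = ((5*(-3 - 20))*11)*(-21) = ((5*(-23))*11)*(-21) = -115*11*(-21) = -1265*(-21) = 26565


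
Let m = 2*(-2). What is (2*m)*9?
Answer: -72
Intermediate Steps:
m = -4
(2*m)*9 = (2*(-4))*9 = -8*9 = -72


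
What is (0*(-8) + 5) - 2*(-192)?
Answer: 389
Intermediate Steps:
(0*(-8) + 5) - 2*(-192) = (0 + 5) - 1*(-384) = 5 + 384 = 389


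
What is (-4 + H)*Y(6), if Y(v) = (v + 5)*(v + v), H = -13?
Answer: -2244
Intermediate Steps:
Y(v) = 2*v*(5 + v) (Y(v) = (5 + v)*(2*v) = 2*v*(5 + v))
(-4 + H)*Y(6) = (-4 - 13)*(2*6*(5 + 6)) = -34*6*11 = -17*132 = -2244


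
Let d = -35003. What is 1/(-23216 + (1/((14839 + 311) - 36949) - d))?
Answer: 21799/256944812 ≈ 8.4839e-5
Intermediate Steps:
1/(-23216 + (1/((14839 + 311) - 36949) - d)) = 1/(-23216 + (1/((14839 + 311) - 36949) - 1*(-35003))) = 1/(-23216 + (1/(15150 - 36949) + 35003)) = 1/(-23216 + (1/(-21799) + 35003)) = 1/(-23216 + (-1/21799 + 35003)) = 1/(-23216 + 763030396/21799) = 1/(256944812/21799) = 21799/256944812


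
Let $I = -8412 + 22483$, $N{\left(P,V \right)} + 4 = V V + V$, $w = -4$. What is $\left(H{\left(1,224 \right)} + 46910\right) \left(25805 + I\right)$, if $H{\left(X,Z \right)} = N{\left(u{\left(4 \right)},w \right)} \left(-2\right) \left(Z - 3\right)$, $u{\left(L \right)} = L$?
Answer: $1729581624$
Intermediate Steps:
$N{\left(P,V \right)} = -4 + V + V^{2}$ ($N{\left(P,V \right)} = -4 + \left(V V + V\right) = -4 + \left(V^{2} + V\right) = -4 + \left(V + V^{2}\right) = -4 + V + V^{2}$)
$H{\left(X,Z \right)} = 48 - 16 Z$ ($H{\left(X,Z \right)} = \left(-4 - 4 + \left(-4\right)^{2}\right) \left(-2\right) \left(Z - 3\right) = \left(-4 - 4 + 16\right) \left(-2\right) \left(-3 + Z\right) = 8 \left(-2\right) \left(-3 + Z\right) = - 16 \left(-3 + Z\right) = 48 - 16 Z$)
$I = 14071$
$\left(H{\left(1,224 \right)} + 46910\right) \left(25805 + I\right) = \left(\left(48 - 3584\right) + 46910\right) \left(25805 + 14071\right) = \left(\left(48 - 3584\right) + 46910\right) 39876 = \left(-3536 + 46910\right) 39876 = 43374 \cdot 39876 = 1729581624$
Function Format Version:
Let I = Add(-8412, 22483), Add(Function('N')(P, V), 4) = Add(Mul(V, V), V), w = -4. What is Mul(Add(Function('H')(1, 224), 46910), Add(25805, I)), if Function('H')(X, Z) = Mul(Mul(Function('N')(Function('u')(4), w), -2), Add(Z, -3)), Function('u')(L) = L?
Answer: 1729581624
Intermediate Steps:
Function('N')(P, V) = Add(-4, V, Pow(V, 2)) (Function('N')(P, V) = Add(-4, Add(Mul(V, V), V)) = Add(-4, Add(Pow(V, 2), V)) = Add(-4, Add(V, Pow(V, 2))) = Add(-4, V, Pow(V, 2)))
Function('H')(X, Z) = Add(48, Mul(-16, Z)) (Function('H')(X, Z) = Mul(Mul(Add(-4, -4, Pow(-4, 2)), -2), Add(Z, -3)) = Mul(Mul(Add(-4, -4, 16), -2), Add(-3, Z)) = Mul(Mul(8, -2), Add(-3, Z)) = Mul(-16, Add(-3, Z)) = Add(48, Mul(-16, Z)))
I = 14071
Mul(Add(Function('H')(1, 224), 46910), Add(25805, I)) = Mul(Add(Add(48, Mul(-16, 224)), 46910), Add(25805, 14071)) = Mul(Add(Add(48, -3584), 46910), 39876) = Mul(Add(-3536, 46910), 39876) = Mul(43374, 39876) = 1729581624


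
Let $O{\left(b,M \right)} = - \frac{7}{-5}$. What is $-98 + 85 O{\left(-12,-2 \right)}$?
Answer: $21$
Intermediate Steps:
$O{\left(b,M \right)} = \frac{7}{5}$ ($O{\left(b,M \right)} = \left(-7\right) \left(- \frac{1}{5}\right) = \frac{7}{5}$)
$-98 + 85 O{\left(-12,-2 \right)} = -98 + 85 \cdot \frac{7}{5} = -98 + 119 = 21$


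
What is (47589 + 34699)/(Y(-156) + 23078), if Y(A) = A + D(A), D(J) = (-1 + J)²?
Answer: 82288/47571 ≈ 1.7298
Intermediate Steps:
Y(A) = A + (-1 + A)²
(47589 + 34699)/(Y(-156) + 23078) = (47589 + 34699)/((-156 + (-1 - 156)²) + 23078) = 82288/((-156 + (-157)²) + 23078) = 82288/((-156 + 24649) + 23078) = 82288/(24493 + 23078) = 82288/47571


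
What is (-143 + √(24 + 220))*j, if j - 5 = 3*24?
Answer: -11011 + 154*√61 ≈ -9808.2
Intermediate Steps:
j = 77 (j = 5 + 3*24 = 5 + 72 = 77)
(-143 + √(24 + 220))*j = (-143 + √(24 + 220))*77 = (-143 + √244)*77 = (-143 + 2*√61)*77 = -11011 + 154*√61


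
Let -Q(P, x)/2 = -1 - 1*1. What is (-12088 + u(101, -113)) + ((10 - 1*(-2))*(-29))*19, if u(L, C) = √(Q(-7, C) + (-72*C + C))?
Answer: -18700 + √8027 ≈ -18610.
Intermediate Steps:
Q(P, x) = 4 (Q(P, x) = -2*(-1 - 1*1) = -2*(-1 - 1) = -2*(-2) = 4)
u(L, C) = √(4 - 71*C) (u(L, C) = √(4 + (-72*C + C)) = √(4 - 71*C))
(-12088 + u(101, -113)) + ((10 - 1*(-2))*(-29))*19 = (-12088 + √(4 - 71*(-113))) + ((10 - 1*(-2))*(-29))*19 = (-12088 + √(4 + 8023)) + ((10 + 2)*(-29))*19 = (-12088 + √8027) + (12*(-29))*19 = (-12088 + √8027) - 348*19 = (-12088 + √8027) - 6612 = -18700 + √8027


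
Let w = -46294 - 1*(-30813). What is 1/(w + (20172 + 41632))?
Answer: 1/46323 ≈ 2.1588e-5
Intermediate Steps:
w = -15481 (w = -46294 + 30813 = -15481)
1/(w + (20172 + 41632)) = 1/(-15481 + (20172 + 41632)) = 1/(-15481 + 61804) = 1/46323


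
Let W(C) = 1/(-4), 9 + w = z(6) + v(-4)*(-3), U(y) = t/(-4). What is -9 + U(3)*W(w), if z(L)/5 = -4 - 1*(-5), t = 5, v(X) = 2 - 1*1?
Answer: -139/16 ≈ -8.6875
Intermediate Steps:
v(X) = 1 (v(X) = 2 - 1 = 1)
U(y) = -5/4 (U(y) = 5/(-4) = 5*(-1/4) = -5/4)
z(L) = 5 (z(L) = 5*(-4 - 1*(-5)) = 5*(-4 + 5) = 5*1 = 5)
w = -7 (w = -9 + (5 + 1*(-3)) = -9 + (5 - 3) = -9 + 2 = -7)
W(C) = -1/4
-9 + U(3)*W(w) = -9 - 5/4*(-1/4) = -9 + 5/16 = -139/16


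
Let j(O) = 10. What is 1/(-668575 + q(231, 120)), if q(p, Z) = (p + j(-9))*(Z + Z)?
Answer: -1/610735 ≈ -1.6374e-6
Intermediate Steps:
q(p, Z) = 2*Z*(10 + p) (q(p, Z) = (p + 10)*(Z + Z) = (10 + p)*(2*Z) = 2*Z*(10 + p))
1/(-668575 + q(231, 120)) = 1/(-668575 + 2*120*(10 + 231)) = 1/(-668575 + 2*120*241) = 1/(-668575 + 57840) = 1/(-610735) = -1/610735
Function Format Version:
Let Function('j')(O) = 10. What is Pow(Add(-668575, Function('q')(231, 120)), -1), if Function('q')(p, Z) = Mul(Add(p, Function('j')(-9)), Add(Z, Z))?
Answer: Rational(-1, 610735) ≈ -1.6374e-6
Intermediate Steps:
Function('q')(p, Z) = Mul(2, Z, Add(10, p)) (Function('q')(p, Z) = Mul(Add(p, 10), Add(Z, Z)) = Mul(Add(10, p), Mul(2, Z)) = Mul(2, Z, Add(10, p)))
Pow(Add(-668575, Function('q')(231, 120)), -1) = Pow(Add(-668575, Mul(2, 120, Add(10, 231))), -1) = Pow(Add(-668575, Mul(2, 120, 241)), -1) = Pow(Add(-668575, 57840), -1) = Pow(-610735, -1) = Rational(-1, 610735)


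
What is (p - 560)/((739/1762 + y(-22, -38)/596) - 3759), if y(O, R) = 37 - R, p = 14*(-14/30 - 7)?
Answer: 5233957568/29602115805 ≈ 0.17681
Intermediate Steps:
p = -1568/15 (p = 14*(-14*1/30 - 7) = 14*(-7/15 - 7) = 14*(-112/15) = -1568/15 ≈ -104.53)
(p - 560)/((739/1762 + y(-22, -38)/596) - 3759) = (-1568/15 - 560)/((739/1762 + (37 - 1*(-38))/596) - 3759) = -9968/(15*((739*(1/1762) + (37 + 38)*(1/596)) - 3759)) = -9968/(15*((739/1762 + 75*(1/596)) - 3759)) = -9968/(15*((739/1762 + 75/596) - 3759)) = -9968/(15*(286297/525076 - 3759)) = -9968/(15*(-1973474387/525076)) = -9968/15*(-525076/1973474387) = 5233957568/29602115805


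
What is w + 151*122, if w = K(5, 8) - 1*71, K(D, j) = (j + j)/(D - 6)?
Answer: 18335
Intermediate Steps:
K(D, j) = 2*j/(-6 + D) (K(D, j) = (2*j)/(-6 + D) = 2*j/(-6 + D))
w = -87 (w = 2*8/(-6 + 5) - 1*71 = 2*8/(-1) - 71 = 2*8*(-1) - 71 = -16 - 71 = -87)
w + 151*122 = -87 + 151*122 = -87 + 18422 = 18335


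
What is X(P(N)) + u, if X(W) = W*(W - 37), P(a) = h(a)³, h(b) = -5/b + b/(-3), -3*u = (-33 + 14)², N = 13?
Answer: 52055831987821/3518743761 ≈ 14794.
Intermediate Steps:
u = -361/3 (u = -(-33 + 14)²/3 = -⅓*(-19)² = -⅓*361 = -361/3 ≈ -120.33)
h(b) = -5/b - b/3 (h(b) = -5/b + b*(-⅓) = -5/b - b/3)
P(a) = (-5/a - a/3)³
X(W) = W*(-37 + W)
X(P(N)) + u = (-1/27*(15 + 13²)³/13³)*(-37 - 1/27*(15 + 13²)³/13³) - 361/3 = (-1/27*1/2197*(15 + 169)³)*(-37 - 1/27*1/2197*(15 + 169)³) - 361/3 = (-1/27*1/2197*184³)*(-37 - 1/27*1/2197*184³) - 361/3 = (-1/27*1/2197*6229504)*(-37 - 1/27*1/2197*6229504) - 361/3 = -6229504*(-37 - 6229504/59319)/59319 - 361/3 = -6229504/59319*(-8424307/59319) - 361/3 = 52479254153728/3518743761 - 361/3 = 52055831987821/3518743761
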